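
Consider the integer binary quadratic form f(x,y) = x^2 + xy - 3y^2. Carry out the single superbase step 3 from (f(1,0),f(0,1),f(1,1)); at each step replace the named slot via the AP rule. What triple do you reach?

start (1,-3,-1) = (f(1,0),f(0,1),f(1,1))
replace slot 3: 2·(1+(-3)) − (-1) = -3 → (1,-3,-3)

1,-3,-3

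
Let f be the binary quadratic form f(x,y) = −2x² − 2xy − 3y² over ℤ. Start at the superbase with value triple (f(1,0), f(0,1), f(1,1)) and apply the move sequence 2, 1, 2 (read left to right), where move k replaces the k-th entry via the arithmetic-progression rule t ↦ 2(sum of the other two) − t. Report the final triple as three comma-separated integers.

start (-2,-3,-7) = (f(1,0),f(0,1),f(1,1))
replace slot 2: 2·((-2)+(-7)) − (-3) = -15 → (-2,-15,-7)
replace slot 1: 2·((-15)+(-7)) − (-2) = -42 → (-42,-15,-7)
replace slot 2: 2·((-42)+(-7)) − (-15) = -83 → (-42,-83,-7)

-42,-83,-7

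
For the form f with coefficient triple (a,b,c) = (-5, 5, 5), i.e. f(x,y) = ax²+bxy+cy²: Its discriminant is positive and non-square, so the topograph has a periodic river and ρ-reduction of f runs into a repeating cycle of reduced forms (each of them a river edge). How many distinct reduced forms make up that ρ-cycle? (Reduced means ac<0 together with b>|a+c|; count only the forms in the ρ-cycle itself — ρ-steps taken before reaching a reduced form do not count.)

D = 125, ⌊√D⌋ = 11
river: ρ → (5,5,-5)
river: ρ → (-5,5,5)
ρ-cycle length = 2 (tail of 0 descent steps not counted)

2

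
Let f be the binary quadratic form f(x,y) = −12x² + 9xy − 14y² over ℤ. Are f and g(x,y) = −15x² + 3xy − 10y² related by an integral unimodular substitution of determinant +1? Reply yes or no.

D₁ = -591, D₂ = -591
f is negative-definite; reduce −f:
−f: reduced (well bottom): (12,-9,14) with a≤c, −a<b≤a
flip sign back: reduced form of f is (-12,9,-14)
g is negative-definite; reduce −g:
−g: flip: (15,-3,10)→(10,3,15)
−g: reduced (well bottom): (10,3,15) with a≤c, −a<b≤a
flip sign back: reduced form of g is (-10,-3,-15)
reduced forms (-12, 9, -14) vs (-10, -3, -15) ⇒ inequivalent

no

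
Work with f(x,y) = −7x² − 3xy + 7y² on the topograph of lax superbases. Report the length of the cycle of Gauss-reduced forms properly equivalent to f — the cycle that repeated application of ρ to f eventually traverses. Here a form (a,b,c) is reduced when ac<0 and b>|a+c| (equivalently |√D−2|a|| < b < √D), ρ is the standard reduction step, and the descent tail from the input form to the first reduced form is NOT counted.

D = 205, ⌊√D⌋ = 14
descent: ρ → (7,3,-7)  [lands on river]
river: ρ → (-7,11,3)
river: ρ → (3,13,-3)
river: ρ → (-3,11,7)
ρ-cycle length = 4 (tail of 1 descent step not counted)

4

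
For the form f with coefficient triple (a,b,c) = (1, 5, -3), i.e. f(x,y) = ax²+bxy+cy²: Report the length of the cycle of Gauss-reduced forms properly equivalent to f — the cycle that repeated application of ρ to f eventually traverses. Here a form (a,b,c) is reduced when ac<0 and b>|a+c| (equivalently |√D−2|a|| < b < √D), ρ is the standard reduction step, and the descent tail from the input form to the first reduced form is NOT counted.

D = 37, ⌊√D⌋ = 6
river: ρ → (-3,1,3)
river: ρ → (3,5,-1)
river: ρ → (-1,5,3)
river: ρ → (3,1,-3)
river: ρ → (-3,5,1)
river: ρ → (1,5,-3)
ρ-cycle length = 6 (tail of 0 descent steps not counted)

6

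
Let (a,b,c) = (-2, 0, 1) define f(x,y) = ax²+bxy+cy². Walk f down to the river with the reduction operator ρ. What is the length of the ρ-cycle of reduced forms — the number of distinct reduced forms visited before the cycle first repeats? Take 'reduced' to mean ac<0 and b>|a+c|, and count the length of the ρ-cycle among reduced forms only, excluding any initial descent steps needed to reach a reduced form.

D = 8, ⌊√D⌋ = 2
descent: ρ → (1,2,-1)  [lands on river]
river: ρ → (-1,2,1)
ρ-cycle length = 2 (tail of 1 descent step not counted)

2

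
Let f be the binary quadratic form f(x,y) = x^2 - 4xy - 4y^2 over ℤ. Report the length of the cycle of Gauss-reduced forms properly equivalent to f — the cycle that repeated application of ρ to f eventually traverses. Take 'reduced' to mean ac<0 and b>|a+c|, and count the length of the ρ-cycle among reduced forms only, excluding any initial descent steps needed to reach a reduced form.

D = 32, ⌊√D⌋ = 5
descent: ρ → (-4,4,1)  [lands on river]
river: ρ → (1,4,-4)
ρ-cycle length = 2 (tail of 1 descent step not counted)

2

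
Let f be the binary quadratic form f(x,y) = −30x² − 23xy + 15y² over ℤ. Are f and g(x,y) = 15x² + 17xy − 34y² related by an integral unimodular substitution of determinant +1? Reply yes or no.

D₁ = 2329, D₂ = 2329
river cycle of f (length 32): (15, 23, -30), (-30, 37, 8), (8, 43, -15), (-15, 47, 2), (2, 45, -38), (-38, 31, 9), (9, 41, -18), (-18, 31, 19), (19, 45, -4), (-4, 43, 30), … (22 more)
river cycle of g (length 32): (15, 47, -2), (-2, 45, 38), (38, 31, -9), (-9, 41, 18), (18, 31, -19), (-19, 45, 4), (4, 43, -30), (-30, 17, 17), (17, 17, -30), (-30, 43, 4), … (22 more)
cycles differ ⇒ inequivalent

no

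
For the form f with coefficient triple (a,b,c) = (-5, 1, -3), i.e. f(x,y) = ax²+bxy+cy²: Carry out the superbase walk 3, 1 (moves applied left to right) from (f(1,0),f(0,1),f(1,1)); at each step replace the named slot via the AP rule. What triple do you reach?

start (-5,-3,-7) = (f(1,0),f(0,1),f(1,1))
replace slot 3: 2·((-5)+(-3)) − (-7) = -9 → (-5,-3,-9)
replace slot 1: 2·((-3)+(-9)) − (-5) = -19 → (-19,-3,-9)

-19,-3,-9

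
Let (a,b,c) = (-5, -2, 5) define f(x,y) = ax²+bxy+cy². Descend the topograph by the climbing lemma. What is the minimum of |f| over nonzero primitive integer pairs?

descent: ρ → (5,2,-5)  [lands on river]
river: ρ → (-5,8,2)
river: ρ → (2,8,-5)
river: ρ → (-5,2,5)
river: ρ → (5,8,-2)
river: ρ → (-2,8,5)
closes: descent 1, river 6
min |a| on river = 2

2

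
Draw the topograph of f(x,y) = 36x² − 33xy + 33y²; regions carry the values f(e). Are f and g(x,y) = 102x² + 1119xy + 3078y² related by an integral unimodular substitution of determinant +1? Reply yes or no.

D₁ = -3663, D₂ = -3663
f: flip: (36,-33,33)→(33,33,36)
f: reduced (well bottom): (33,33,36) with a≤c, −a<b≤a
g: translate: b→99 (≡1119 mod 204), so (102,1119,3078)→(102,99,33)
g: flip: (102,99,33)→(33,-99,102)
g: translate: b→33 (≡-99 mod 66), so (33,-99,102)→(33,33,36)
g: reduced (well bottom): (33,33,36) with a≤c, −a<b≤a
reduced forms (33, 33, 36) vs (33, 33, 36) ⇒ equivalent

yes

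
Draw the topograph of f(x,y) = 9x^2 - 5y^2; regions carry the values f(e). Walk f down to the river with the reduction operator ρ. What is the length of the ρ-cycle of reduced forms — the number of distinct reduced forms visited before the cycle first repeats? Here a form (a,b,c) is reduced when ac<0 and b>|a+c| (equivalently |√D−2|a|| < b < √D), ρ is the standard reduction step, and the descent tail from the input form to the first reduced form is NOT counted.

D = 180, ⌊√D⌋ = 13
descent: ρ → (-5,10,4)  [lands on river]
river: ρ → (4,6,-9)
river: ρ → (-9,12,1)
river: ρ → (1,12,-9)
river: ρ → (-9,6,4)
river: ρ → (4,10,-5)
ρ-cycle length = 6 (tail of 1 descent step not counted)

6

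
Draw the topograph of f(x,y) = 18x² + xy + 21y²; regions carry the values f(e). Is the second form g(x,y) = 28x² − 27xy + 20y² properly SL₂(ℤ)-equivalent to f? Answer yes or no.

D₁ = -1511, D₂ = -1511
f: reduced (well bottom): (18,1,21) with a≤c, −a<b≤a
g: flip: (28,-27,20)→(20,27,28)
g: translate: b→-13 (≡27 mod 40), so (20,27,28)→(20,-13,21)
g: reduced (well bottom): (20,-13,21) with a≤c, −a<b≤a
reduced forms (18, 1, 21) vs (20, -13, 21) ⇒ inequivalent

no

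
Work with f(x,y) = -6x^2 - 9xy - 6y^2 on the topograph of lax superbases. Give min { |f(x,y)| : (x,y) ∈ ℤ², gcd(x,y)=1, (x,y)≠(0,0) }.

translate: b→-3 (≡9 mod 12), so (6,9,6)→(6,-3,3)
flip: (6,-3,3)→(3,3,6)
reduced (well bottom): (3,3,6) with a≤c, −a<b≤a
well minimum |f| = |-3| = 3 (negative-definite)

3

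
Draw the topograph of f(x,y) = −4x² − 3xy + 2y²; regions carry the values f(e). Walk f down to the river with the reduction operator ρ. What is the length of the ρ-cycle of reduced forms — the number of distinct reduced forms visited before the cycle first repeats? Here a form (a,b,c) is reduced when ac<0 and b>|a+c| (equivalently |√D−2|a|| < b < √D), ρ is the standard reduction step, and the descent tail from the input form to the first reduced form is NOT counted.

D = 41, ⌊√D⌋ = 6
descent: ρ → (2,3,-4)  [lands on river]
river: ρ → (-4,5,1)
river: ρ → (1,5,-4)
river: ρ → (-4,3,2)
river: ρ → (2,5,-2)
river: ρ → (-2,3,4)
river: ρ → (4,5,-1)
river: ρ → (-1,5,4)
river: ρ → (4,3,-2)
river: ρ → (-2,5,2)
ρ-cycle length = 10 (tail of 1 descent step not counted)

10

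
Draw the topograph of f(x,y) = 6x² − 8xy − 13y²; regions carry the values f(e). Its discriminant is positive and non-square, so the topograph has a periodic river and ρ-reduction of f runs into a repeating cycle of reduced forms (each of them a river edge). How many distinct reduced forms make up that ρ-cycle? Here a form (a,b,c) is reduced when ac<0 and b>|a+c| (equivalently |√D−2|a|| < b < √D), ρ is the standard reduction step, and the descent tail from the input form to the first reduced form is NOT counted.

D = 376, ⌊√D⌋ = 19
descent: ρ → (-13,8,6)  [lands on river]
river: ρ → (6,16,-5)
river: ρ → (-5,14,9)
river: ρ → (9,4,-10)
river: ρ → (-10,16,3)
river: ρ → (3,14,-15)
river: ρ → (-15,16,2)
river: ρ → (2,16,-15)
river: ρ → (-15,14,3)
river: ρ → (3,16,-10)
river: ρ → (-10,4,9)
river: ρ → (9,14,-5)
river: ρ → (-5,16,6)
river: ρ → (6,8,-13)
river: ρ → (-13,18,1)
river: ρ → (1,18,-13)
ρ-cycle length = 16 (tail of 1 descent step not counted)

16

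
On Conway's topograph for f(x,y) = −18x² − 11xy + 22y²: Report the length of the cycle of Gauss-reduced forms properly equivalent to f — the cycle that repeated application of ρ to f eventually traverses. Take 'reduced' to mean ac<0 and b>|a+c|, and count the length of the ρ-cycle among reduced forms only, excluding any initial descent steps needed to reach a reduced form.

D = 1705, ⌊√D⌋ = 41
descent: ρ → (22,11,-18)  [lands on river]
river: ρ → (-18,25,15)
river: ρ → (15,35,-8)
river: ρ → (-8,29,27)
river: ρ → (27,25,-10)
river: ρ → (-10,35,12)
river: ρ → (12,37,-7)
river: ρ → (-7,33,22)
ρ-cycle length = 8 (tail of 1 descent step not counted)

8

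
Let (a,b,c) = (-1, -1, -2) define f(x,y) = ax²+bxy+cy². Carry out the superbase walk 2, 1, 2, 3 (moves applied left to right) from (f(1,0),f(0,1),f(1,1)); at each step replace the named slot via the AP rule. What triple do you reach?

start (-1,-2,-4) = (f(1,0),f(0,1),f(1,1))
replace slot 2: 2·((-1)+(-4)) − (-2) = -8 → (-1,-8,-4)
replace slot 1: 2·((-8)+(-4)) − (-1) = -23 → (-23,-8,-4)
replace slot 2: 2·((-23)+(-4)) − (-8) = -46 → (-23,-46,-4)
replace slot 3: 2·((-23)+(-46)) − (-4) = -134 → (-23,-46,-134)

-23,-46,-134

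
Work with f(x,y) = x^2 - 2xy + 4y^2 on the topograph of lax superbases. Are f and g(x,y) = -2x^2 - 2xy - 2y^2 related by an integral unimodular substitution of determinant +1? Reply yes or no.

D₁ = -12, D₂ = -12
f: translate: b→0 (≡-2 mod 2), so (1,-2,4)→(1,0,3)
f: reduced (well bottom): (1,0,3) with a≤c, −a<b≤a
g is negative-definite; reduce −g:
−g: reduced (well bottom): (2,2,2) with a≤c, −a<b≤a
flip sign back: reduced form of g is (-2,-2,-2)
reduced forms (1, 0, 3) vs (-2, -2, -2) ⇒ inequivalent

no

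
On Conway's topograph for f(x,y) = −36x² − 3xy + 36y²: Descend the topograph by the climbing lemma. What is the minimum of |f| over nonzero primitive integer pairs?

descent: ρ → (36,3,-36)  [lands on river]
river: ρ → (-36,69,3)
river: ρ → (3,69,-36)
river: ρ → (-36,3,36)
river: ρ → (36,69,-3)
river: ρ → (-3,69,36)
closes: descent 1, river 6
min |a| on river = 3

3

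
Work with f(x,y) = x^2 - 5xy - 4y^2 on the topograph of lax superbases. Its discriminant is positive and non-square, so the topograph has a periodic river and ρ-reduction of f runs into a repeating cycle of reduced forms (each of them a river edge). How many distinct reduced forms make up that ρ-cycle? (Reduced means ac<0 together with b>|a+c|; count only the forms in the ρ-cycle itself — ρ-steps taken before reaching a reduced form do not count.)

D = 41, ⌊√D⌋ = 6
descent: ρ → (-4,5,1)  [lands on river]
river: ρ → (1,5,-4)
river: ρ → (-4,3,2)
river: ρ → (2,5,-2)
river: ρ → (-2,3,4)
river: ρ → (4,5,-1)
river: ρ → (-1,5,4)
river: ρ → (4,3,-2)
river: ρ → (-2,5,2)
river: ρ → (2,3,-4)
ρ-cycle length = 10 (tail of 1 descent step not counted)

10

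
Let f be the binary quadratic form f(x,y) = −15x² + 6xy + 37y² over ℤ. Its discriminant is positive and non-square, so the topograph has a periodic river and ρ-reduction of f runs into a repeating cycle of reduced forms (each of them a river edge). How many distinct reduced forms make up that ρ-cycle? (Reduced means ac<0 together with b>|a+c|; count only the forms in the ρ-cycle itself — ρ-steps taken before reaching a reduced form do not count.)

D = 2256, ⌊√D⌋ = 47
descent: ρ → (37,-6,-15)
descent: ρ → (-15,36,16)  [lands on river]
river: ρ → (16,28,-23)
river: ρ → (-23,18,21)
river: ρ → (21,24,-20)
river: ρ → (-20,16,25)
river: ρ → (25,34,-11)
river: ρ → (-11,32,28)
river: ρ → (28,24,-15)
ρ-cycle length = 8 (tail of 2 descent steps not counted)

8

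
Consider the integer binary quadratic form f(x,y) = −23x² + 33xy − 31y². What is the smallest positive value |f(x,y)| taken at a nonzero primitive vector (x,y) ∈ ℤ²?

translate: b→13 (≡-33 mod 46), so (23,-33,31)→(23,13,21)
flip: (23,13,21)→(21,-13,23)
reduced (well bottom): (21,-13,23) with a≤c, −a<b≤a
well minimum |f| = |-21| = 21 (negative-definite)

21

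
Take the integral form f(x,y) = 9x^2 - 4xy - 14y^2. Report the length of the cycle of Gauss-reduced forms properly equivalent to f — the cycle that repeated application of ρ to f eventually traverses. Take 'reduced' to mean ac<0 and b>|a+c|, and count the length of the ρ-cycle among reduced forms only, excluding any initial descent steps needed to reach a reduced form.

D = 520, ⌊√D⌋ = 22
descent: ρ → (-14,4,9)
descent: ρ → (9,14,-9)  [lands on river]
river: ρ → (-9,22,1)
river: ρ → (1,22,-9)
river: ρ → (-9,14,9)
river: ρ → (9,22,-1)
river: ρ → (-1,22,9)
ρ-cycle length = 6 (tail of 2 descent steps not counted)

6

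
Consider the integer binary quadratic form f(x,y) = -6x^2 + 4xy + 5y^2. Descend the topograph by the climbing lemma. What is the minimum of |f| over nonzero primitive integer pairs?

river: ρ → (5,6,-5)
river: ρ → (-5,4,6)
river: ρ → (6,8,-3)
river: ρ → (-3,10,3)
river: ρ → (3,8,-6)
river: ρ → (-6,4,5)
closes: descent 0, river 6
min |a| on river = 3

3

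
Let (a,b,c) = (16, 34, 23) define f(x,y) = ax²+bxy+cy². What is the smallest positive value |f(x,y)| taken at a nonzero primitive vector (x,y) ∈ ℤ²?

translate: b→2 (≡34 mod 32), so (16,34,23)→(16,2,5)
flip: (16,2,5)→(5,-2,16)
reduced (well bottom): (5,-2,16) with a≤c, −a<b≤a
well minimum = a = 5

5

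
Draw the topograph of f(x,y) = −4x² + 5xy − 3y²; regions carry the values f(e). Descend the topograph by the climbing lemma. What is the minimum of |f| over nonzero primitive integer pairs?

translate: b→3 (≡-5 mod 8), so (4,-5,3)→(4,3,2)
flip: (4,3,2)→(2,-3,4)
translate: b→1 (≡-3 mod 4), so (2,-3,4)→(2,1,3)
reduced (well bottom): (2,1,3) with a≤c, −a<b≤a
well minimum |f| = |-2| = 2 (negative-definite)

2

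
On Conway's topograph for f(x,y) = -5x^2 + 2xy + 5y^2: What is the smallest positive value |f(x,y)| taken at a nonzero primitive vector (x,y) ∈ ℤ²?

river: ρ → (5,8,-2)
river: ρ → (-2,8,5)
river: ρ → (5,2,-5)
river: ρ → (-5,8,2)
river: ρ → (2,8,-5)
river: ρ → (-5,2,5)
closes: descent 0, river 6
min |a| on river = 2

2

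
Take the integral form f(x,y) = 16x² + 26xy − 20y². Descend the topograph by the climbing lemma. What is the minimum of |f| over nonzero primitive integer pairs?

river: ρ → (-20,14,22)
river: ρ → (22,30,-12)
river: ρ → (-12,42,4)
river: ρ → (4,38,-32)
river: ρ → (-32,26,10)
river: ρ → (10,34,-20)
river: ρ → (-20,6,24)
river: ρ → (24,42,-2)
river: ρ → (-2,42,24)
river: ρ → (24,6,-20)
river: ρ → (-20,34,10)
river: ρ → (10,26,-32)
river: ρ → (-32,38,4)
river: ρ → (4,42,-12)
river: ρ → (-12,30,22)
river: ρ → (22,14,-20)
river: ρ → (-20,26,16)
river: ρ → (16,38,-8)
river: ρ → (-8,42,6)
river: ρ → (6,42,-8)
river: ρ → (-8,38,16)
river: ρ → (16,26,-20)
closes: descent 0, river 22
min |a| on river = 2

2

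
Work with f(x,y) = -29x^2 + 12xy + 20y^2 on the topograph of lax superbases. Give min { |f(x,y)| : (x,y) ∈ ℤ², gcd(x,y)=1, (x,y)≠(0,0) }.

river: ρ → (20,28,-21)
river: ρ → (-21,14,27)
river: ρ → (27,40,-8)
river: ρ → (-8,40,27)
river: ρ → (27,14,-21)
river: ρ → (-21,28,20)
river: ρ → (20,12,-29)
river: ρ → (-29,46,3)
river: ρ → (3,44,-44)
river: ρ → (-44,44,3)
river: ρ → (3,46,-29)
river: ρ → (-29,12,20)
closes: descent 0, river 12
min |a| on river = 3

3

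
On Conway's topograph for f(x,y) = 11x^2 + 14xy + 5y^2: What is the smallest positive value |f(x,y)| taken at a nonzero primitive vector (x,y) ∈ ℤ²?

translate: b→-8 (≡14 mod 22), so (11,14,5)→(11,-8,2)
flip: (11,-8,2)→(2,8,11)
translate: b→0 (≡8 mod 4), so (2,8,11)→(2,0,3)
reduced (well bottom): (2,0,3) with a≤c, −a<b≤a
well minimum = a = 2

2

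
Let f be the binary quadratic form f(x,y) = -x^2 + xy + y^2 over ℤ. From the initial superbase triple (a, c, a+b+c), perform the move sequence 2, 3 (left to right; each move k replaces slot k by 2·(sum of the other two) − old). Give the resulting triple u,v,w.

start (-1,1,1) = (f(1,0),f(0,1),f(1,1))
replace slot 2: 2·((-1)+1) − 1 = -1 → (-1,-1,1)
replace slot 3: 2·((-1)+(-1)) − 1 = -5 → (-1,-1,-5)

-1,-1,-5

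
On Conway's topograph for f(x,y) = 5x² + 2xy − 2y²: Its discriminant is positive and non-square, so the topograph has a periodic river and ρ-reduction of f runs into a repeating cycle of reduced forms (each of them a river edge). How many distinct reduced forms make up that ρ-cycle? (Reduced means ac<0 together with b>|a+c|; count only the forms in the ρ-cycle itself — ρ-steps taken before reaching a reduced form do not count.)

D = 44, ⌊√D⌋ = 6
descent: ρ → (-2,6,1)  [lands on river]
river: ρ → (1,6,-2)
ρ-cycle length = 2 (tail of 1 descent step not counted)

2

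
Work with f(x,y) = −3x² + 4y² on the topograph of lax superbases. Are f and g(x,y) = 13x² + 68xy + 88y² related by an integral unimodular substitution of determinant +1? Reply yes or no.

D₁ = 48, D₂ = 48
river cycle of f (length 2): (-3, 6, 1), (1, 6, -3)
river cycle of g (length 2): (1, 6, -3), (-3, 6, 1)
cycles coincide ⇒ equivalent

yes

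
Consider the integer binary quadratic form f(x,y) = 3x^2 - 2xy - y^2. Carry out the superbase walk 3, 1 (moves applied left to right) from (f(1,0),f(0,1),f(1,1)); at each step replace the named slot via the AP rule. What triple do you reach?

start (3,-1,0) = (f(1,0),f(0,1),f(1,1))
replace slot 3: 2·(3+(-1)) − 0 = 4 → (3,-1,4)
replace slot 1: 2·((-1)+4) − 3 = 3 → (3,-1,4)

3,-1,4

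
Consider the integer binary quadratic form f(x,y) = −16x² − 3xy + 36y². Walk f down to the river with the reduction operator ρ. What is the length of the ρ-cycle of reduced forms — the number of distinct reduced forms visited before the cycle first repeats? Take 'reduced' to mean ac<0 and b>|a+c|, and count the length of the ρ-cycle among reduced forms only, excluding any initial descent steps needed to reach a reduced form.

D = 2313, ⌊√D⌋ = 48
descent: ρ → (36,3,-16)
descent: ρ → (-16,29,23)  [lands on river]
river: ρ → (23,17,-22)
river: ρ → (-22,27,18)
river: ρ → (18,45,-4)
river: ρ → (-4,43,29)
river: ρ → (29,15,-18)
river: ρ → (-18,21,26)
river: ρ → (26,31,-13)
river: ρ → (-13,47,2)
river: ρ → (2,45,-36)
river: ρ → (-36,27,11)
river: ρ → (11,39,-18)
river: ρ → (-18,33,17)
river: ρ → (17,35,-16)
ρ-cycle length = 14 (tail of 2 descent steps not counted)

14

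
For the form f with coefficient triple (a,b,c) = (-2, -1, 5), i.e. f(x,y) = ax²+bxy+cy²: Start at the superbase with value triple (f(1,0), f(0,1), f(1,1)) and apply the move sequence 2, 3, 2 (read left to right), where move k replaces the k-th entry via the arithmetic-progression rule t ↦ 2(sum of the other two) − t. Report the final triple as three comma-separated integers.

start (-2,5,2) = (f(1,0),f(0,1),f(1,1))
replace slot 2: 2·((-2)+2) − 5 = -5 → (-2,-5,2)
replace slot 3: 2·((-2)+(-5)) − 2 = -16 → (-2,-5,-16)
replace slot 2: 2·((-2)+(-16)) − (-5) = -31 → (-2,-31,-16)

-2,-31,-16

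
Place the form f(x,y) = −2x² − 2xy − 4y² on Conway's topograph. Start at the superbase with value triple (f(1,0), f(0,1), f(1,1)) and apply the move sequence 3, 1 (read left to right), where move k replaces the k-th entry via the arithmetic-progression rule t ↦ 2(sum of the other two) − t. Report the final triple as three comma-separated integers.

start (-2,-4,-8) = (f(1,0),f(0,1),f(1,1))
replace slot 3: 2·((-2)+(-4)) − (-8) = -4 → (-2,-4,-4)
replace slot 1: 2·((-4)+(-4)) − (-2) = -14 → (-14,-4,-4)

-14,-4,-4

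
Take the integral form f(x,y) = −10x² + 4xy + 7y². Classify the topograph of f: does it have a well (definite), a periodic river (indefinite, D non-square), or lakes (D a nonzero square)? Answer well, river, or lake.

D = b²−4ac = 4² − 4·(-10)·7 = 296
D > 0 non-square ⇒ indefinite ⇒ periodic river

river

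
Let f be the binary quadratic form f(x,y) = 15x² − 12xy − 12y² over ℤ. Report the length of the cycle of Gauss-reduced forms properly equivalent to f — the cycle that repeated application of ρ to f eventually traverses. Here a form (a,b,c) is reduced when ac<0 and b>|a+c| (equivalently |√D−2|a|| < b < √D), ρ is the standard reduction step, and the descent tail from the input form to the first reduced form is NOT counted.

D = 864, ⌊√D⌋ = 29
descent: ρ → (-12,12,15)  [lands on river]
river: ρ → (15,18,-9)
river: ρ → (-9,18,15)
river: ρ → (15,12,-12)
ρ-cycle length = 4 (tail of 1 descent step not counted)

4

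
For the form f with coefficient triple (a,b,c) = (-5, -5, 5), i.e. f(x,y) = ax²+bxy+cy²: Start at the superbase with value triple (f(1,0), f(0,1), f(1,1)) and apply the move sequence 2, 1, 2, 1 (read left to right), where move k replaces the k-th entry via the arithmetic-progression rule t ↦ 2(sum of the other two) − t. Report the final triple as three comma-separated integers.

start (-5,5,-5) = (f(1,0),f(0,1),f(1,1))
replace slot 2: 2·((-5)+(-5)) − 5 = -25 → (-5,-25,-5)
replace slot 1: 2·((-25)+(-5)) − (-5) = -55 → (-55,-25,-5)
replace slot 2: 2·((-55)+(-5)) − (-25) = -95 → (-55,-95,-5)
replace slot 1: 2·((-95)+(-5)) − (-55) = -145 → (-145,-95,-5)

-145,-95,-5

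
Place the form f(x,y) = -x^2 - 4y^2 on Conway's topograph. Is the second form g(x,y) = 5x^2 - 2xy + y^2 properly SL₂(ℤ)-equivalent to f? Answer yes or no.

D₁ = -16, D₂ = -16
f is negative-definite; reduce −f:
−f: reduced (well bottom): (1,0,4) with a≤c, −a<b≤a
flip sign back: reduced form of f is (-1,0,-4)
g: flip: (5,-2,1)→(1,2,5)
g: translate: b→0 (≡2 mod 2), so (1,2,5)→(1,0,4)
g: reduced (well bottom): (1,0,4) with a≤c, −a<b≤a
reduced forms (-1, 0, -4) vs (1, 0, 4) ⇒ inequivalent

no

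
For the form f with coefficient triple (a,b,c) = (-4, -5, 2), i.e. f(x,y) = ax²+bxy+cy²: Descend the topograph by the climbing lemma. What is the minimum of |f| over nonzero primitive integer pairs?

descent: ρ → (2,5,-4)  [lands on river]
river: ρ → (-4,3,3)
river: ρ → (3,3,-4)
river: ρ → (-4,5,2)
river: ρ → (2,7,-1)
river: ρ → (-1,7,2)
closes: descent 1, river 6
min |a| on river = 1

1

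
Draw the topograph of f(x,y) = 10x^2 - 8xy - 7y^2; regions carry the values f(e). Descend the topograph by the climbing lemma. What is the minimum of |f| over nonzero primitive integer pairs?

descent: ρ → (-7,8,10)  [lands on river]
river: ρ → (10,12,-5)
river: ρ → (-5,18,1)
river: ρ → (1,18,-5)
river: ρ → (-5,12,10)
river: ρ → (10,8,-7)
river: ρ → (-7,6,11)
river: ρ → (11,16,-2)
river: ρ → (-2,16,11)
river: ρ → (11,6,-7)
closes: descent 1, river 10
min |a| on river = 1

1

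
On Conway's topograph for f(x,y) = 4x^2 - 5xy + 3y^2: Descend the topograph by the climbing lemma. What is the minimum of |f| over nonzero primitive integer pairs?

translate: b→3 (≡-5 mod 8), so (4,-5,3)→(4,3,2)
flip: (4,3,2)→(2,-3,4)
translate: b→1 (≡-3 mod 4), so (2,-3,4)→(2,1,3)
reduced (well bottom): (2,1,3) with a≤c, −a<b≤a
well minimum = a = 2

2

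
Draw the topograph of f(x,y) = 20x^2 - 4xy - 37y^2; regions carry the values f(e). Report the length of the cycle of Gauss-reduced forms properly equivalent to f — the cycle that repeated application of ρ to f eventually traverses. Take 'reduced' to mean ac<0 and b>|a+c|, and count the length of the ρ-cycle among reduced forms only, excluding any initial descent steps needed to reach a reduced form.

D = 2976, ⌊√D⌋ = 54
descent: ρ → (-37,4,20)
descent: ρ → (20,36,-21)  [lands on river]
river: ρ → (-21,48,8)
river: ρ → (8,48,-21)
river: ρ → (-21,36,20)
river: ρ → (20,44,-13)
river: ρ → (-13,34,35)
river: ρ → (35,36,-12)
river: ρ → (-12,36,35)
river: ρ → (35,34,-13)
river: ρ → (-13,44,20)
ρ-cycle length = 10 (tail of 2 descent steps not counted)

10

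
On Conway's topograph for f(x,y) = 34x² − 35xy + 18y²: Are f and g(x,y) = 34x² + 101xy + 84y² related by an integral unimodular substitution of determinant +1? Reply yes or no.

D₁ = -1223, D₂ = -1223
f: translate: b→33 (≡-35 mod 68), so (34,-35,18)→(34,33,17)
f: flip: (34,33,17)→(17,-33,34)
f: translate: b→1 (≡-33 mod 34), so (17,-33,34)→(17,1,18)
f: reduced (well bottom): (17,1,18) with a≤c, −a<b≤a
g: translate: b→33 (≡101 mod 68), so (34,101,84)→(34,33,17)
g: flip: (34,33,17)→(17,-33,34)
g: translate: b→1 (≡-33 mod 34), so (17,-33,34)→(17,1,18)
g: reduced (well bottom): (17,1,18) with a≤c, −a<b≤a
reduced forms (17, 1, 18) vs (17, 1, 18) ⇒ equivalent

yes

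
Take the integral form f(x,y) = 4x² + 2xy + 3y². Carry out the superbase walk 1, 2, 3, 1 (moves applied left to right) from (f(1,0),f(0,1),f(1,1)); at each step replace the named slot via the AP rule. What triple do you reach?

start (4,3,9) = (f(1,0),f(0,1),f(1,1))
replace slot 1: 2·(3+9) − 4 = 20 → (20,3,9)
replace slot 2: 2·(20+9) − 3 = 55 → (20,55,9)
replace slot 3: 2·(20+55) − 9 = 141 → (20,55,141)
replace slot 1: 2·(55+141) − 20 = 372 → (372,55,141)

372,55,141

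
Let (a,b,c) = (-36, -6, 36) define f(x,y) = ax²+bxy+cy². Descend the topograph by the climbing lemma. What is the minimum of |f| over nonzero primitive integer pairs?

descent: ρ → (36,6,-36)  [lands on river]
river: ρ → (-36,66,6)
river: ρ → (6,66,-36)
river: ρ → (-36,6,36)
river: ρ → (36,66,-6)
river: ρ → (-6,66,36)
closes: descent 1, river 6
min |a| on river = 6

6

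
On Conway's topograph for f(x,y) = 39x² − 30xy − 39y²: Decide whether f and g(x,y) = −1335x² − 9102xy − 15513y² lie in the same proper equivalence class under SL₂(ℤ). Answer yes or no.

D₁ = 6984, D₂ = 6984
river cycle of f (length 6): (-39, 30, 39), (39, 48, -30), (-30, 72, 15), (15, 78, -15), (-15, 72, 30), (30, 48, -39)
river cycle of g (length 6): (-39, 30, 39), (39, 48, -30), (-30, 72, 15), (15, 78, -15), (-15, 72, 30), (30, 48, -39)
cycles coincide ⇒ equivalent

yes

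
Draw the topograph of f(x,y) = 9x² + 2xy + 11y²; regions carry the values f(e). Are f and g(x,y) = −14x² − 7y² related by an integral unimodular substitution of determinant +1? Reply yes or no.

D₁ = -392, D₂ = -392
f: reduced (well bottom): (9,2,11) with a≤c, −a<b≤a
g is negative-definite; reduce −g:
−g: flip: (14,0,7)→(7,0,14)
−g: reduced (well bottom): (7,0,14) with a≤c, −a<b≤a
flip sign back: reduced form of g is (-7,0,-14)
reduced forms (9, 2, 11) vs (-7, 0, -14) ⇒ inequivalent

no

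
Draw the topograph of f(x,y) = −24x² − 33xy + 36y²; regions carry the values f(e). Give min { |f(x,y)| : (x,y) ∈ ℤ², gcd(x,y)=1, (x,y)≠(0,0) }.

descent: ρ → (36,33,-24)  [lands on river]
river: ρ → (-24,63,6)
river: ρ → (6,57,-54)
river: ρ → (-54,51,9)
river: ρ → (9,57,-36)
river: ρ → (-36,15,30)
river: ρ → (30,45,-21)
river: ρ → (-21,39,36)
closes: descent 1, river 8
min |a| on river = 6

6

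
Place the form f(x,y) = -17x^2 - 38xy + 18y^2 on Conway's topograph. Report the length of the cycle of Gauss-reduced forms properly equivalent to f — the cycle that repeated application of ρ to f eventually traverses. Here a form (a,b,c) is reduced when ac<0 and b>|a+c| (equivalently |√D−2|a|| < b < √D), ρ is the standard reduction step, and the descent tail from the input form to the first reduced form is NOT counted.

D = 2668, ⌊√D⌋ = 51
descent: ρ → (18,38,-17)  [lands on river]
river: ρ → (-17,30,26)
river: ρ → (26,22,-21)
river: ρ → (-21,20,27)
river: ρ → (27,34,-14)
river: ρ → (-14,50,3)
river: ρ → (3,46,-46)
river: ρ → (-46,46,3)
river: ρ → (3,50,-14)
river: ρ → (-14,34,27)
river: ρ → (27,20,-21)
river: ρ → (-21,22,26)
river: ρ → (26,30,-17)
river: ρ → (-17,38,18)
river: ρ → (18,34,-21)
river: ρ → (-21,50,2)
river: ρ → (2,50,-21)
river: ρ → (-21,34,18)
ρ-cycle length = 18 (tail of 1 descent step not counted)

18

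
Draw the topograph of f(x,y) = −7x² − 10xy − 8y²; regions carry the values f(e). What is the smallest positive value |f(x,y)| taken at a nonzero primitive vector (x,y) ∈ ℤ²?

translate: b→-4 (≡10 mod 14), so (7,10,8)→(7,-4,5)
flip: (7,-4,5)→(5,4,7)
reduced (well bottom): (5,4,7) with a≤c, −a<b≤a
well minimum |f| = |-5| = 5 (negative-definite)

5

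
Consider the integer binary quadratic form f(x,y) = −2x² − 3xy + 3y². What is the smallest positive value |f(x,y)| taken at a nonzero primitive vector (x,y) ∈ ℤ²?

descent: ρ → (3,3,-2)  [lands on river]
river: ρ → (-2,5,1)
river: ρ → (1,5,-2)
river: ρ → (-2,3,3)
closes: descent 1, river 4
min |a| on river = 1

1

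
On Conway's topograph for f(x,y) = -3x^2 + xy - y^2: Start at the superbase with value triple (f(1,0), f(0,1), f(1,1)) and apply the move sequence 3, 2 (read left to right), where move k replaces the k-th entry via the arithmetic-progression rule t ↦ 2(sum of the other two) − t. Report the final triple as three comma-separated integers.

start (-3,-1,-3) = (f(1,0),f(0,1),f(1,1))
replace slot 3: 2·((-3)+(-1)) − (-3) = -5 → (-3,-1,-5)
replace slot 2: 2·((-3)+(-5)) − (-1) = -15 → (-3,-15,-5)

-3,-15,-5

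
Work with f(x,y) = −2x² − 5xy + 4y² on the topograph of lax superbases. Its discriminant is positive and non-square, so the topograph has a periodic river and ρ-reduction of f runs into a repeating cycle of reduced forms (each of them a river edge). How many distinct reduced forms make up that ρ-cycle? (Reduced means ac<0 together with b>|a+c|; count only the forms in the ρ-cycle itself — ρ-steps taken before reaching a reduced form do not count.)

D = 57, ⌊√D⌋ = 7
descent: ρ → (4,5,-2)  [lands on river]
river: ρ → (-2,7,1)
river: ρ → (1,7,-2)
river: ρ → (-2,5,4)
river: ρ → (4,3,-3)
river: ρ → (-3,3,4)
ρ-cycle length = 6 (tail of 1 descent step not counted)

6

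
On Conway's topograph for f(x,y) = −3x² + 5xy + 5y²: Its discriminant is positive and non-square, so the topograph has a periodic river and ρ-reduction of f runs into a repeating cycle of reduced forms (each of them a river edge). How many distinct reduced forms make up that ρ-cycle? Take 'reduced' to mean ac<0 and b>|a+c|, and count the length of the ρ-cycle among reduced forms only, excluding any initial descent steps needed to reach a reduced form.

D = 85, ⌊√D⌋ = 9
river: ρ → (5,5,-3)
river: ρ → (-3,7,3)
river: ρ → (3,5,-5)
river: ρ → (-5,5,3)
river: ρ → (3,7,-3)
river: ρ → (-3,5,5)
ρ-cycle length = 6 (tail of 0 descent steps not counted)

6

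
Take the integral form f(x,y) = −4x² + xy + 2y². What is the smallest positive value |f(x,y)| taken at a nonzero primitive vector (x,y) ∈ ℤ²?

descent: ρ → (2,3,-3)  [lands on river]
river: ρ → (-3,3,2)
river: ρ → (2,5,-1)
river: ρ → (-1,5,2)
closes: descent 1, river 4
min |a| on river = 1

1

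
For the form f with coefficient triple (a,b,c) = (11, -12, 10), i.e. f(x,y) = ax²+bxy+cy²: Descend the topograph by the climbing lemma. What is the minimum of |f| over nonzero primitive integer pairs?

translate: b→10 (≡-12 mod 22), so (11,-12,10)→(11,10,9)
flip: (11,10,9)→(9,-10,11)
translate: b→8 (≡-10 mod 18), so (9,-10,11)→(9,8,10)
reduced (well bottom): (9,8,10) with a≤c, −a<b≤a
well minimum = a = 9

9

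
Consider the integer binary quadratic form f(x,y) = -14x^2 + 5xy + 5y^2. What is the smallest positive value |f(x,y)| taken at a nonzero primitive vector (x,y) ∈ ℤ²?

descent: ρ → (5,15,-4)  [lands on river]
river: ρ → (-4,17,1)
river: ρ → (1,17,-4)
river: ρ → (-4,15,5)
closes: descent 1, river 4
min |a| on river = 1

1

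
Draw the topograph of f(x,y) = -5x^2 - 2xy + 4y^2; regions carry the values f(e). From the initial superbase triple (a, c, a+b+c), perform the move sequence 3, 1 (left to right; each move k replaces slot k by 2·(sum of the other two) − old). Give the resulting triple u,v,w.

start (-5,4,-3) = (f(1,0),f(0,1),f(1,1))
replace slot 3: 2·((-5)+4) − (-3) = 1 → (-5,4,1)
replace slot 1: 2·(4+1) − (-5) = 15 → (15,4,1)

15,4,1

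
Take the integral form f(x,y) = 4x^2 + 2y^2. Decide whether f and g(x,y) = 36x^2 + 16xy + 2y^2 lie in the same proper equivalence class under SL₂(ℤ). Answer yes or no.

D₁ = -32, D₂ = -32
f: flip: (4,0,2)→(2,0,4)
f: reduced (well bottom): (2,0,4) with a≤c, −a<b≤a
g: flip: (36,16,2)→(2,-16,36)
g: translate: b→0 (≡-16 mod 4), so (2,-16,36)→(2,0,4)
g: reduced (well bottom): (2,0,4) with a≤c, −a<b≤a
reduced forms (2, 0, 4) vs (2, 0, 4) ⇒ equivalent

yes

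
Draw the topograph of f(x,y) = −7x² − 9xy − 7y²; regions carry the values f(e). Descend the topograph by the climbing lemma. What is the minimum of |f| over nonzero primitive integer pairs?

translate: b→-5 (≡9 mod 14), so (7,9,7)→(7,-5,5)
flip: (7,-5,5)→(5,5,7)
reduced (well bottom): (5,5,7) with a≤c, −a<b≤a
well minimum |f| = |-5| = 5 (negative-definite)

5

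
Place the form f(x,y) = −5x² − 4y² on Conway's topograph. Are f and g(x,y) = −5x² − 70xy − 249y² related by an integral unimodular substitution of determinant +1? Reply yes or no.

D₁ = -80, D₂ = -80
f is negative-definite; reduce −f:
−f: flip: (5,0,4)→(4,0,5)
−f: reduced (well bottom): (4,0,5) with a≤c, −a<b≤a
flip sign back: reduced form of f is (-4,0,-5)
g is negative-definite; reduce −g:
−g: translate: b→0 (≡70 mod 10), so (5,70,249)→(5,0,4)
−g: flip: (5,0,4)→(4,0,5)
−g: reduced (well bottom): (4,0,5) with a≤c, −a<b≤a
flip sign back: reduced form of g is (-4,0,-5)
reduced forms (-4, 0, -5) vs (-4, 0, -5) ⇒ equivalent

yes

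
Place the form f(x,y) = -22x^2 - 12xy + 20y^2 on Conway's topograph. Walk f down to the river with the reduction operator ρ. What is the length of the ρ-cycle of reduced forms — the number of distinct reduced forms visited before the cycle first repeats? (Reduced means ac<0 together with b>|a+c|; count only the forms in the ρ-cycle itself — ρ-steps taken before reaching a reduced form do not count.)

D = 1904, ⌊√D⌋ = 43
descent: ρ → (20,12,-22)  [lands on river]
river: ρ → (-22,32,10)
river: ρ → (10,28,-28)
river: ρ → (-28,28,10)
river: ρ → (10,32,-22)
river: ρ → (-22,12,20)
river: ρ → (20,28,-14)
river: ρ → (-14,28,20)
ρ-cycle length = 8 (tail of 1 descent step not counted)

8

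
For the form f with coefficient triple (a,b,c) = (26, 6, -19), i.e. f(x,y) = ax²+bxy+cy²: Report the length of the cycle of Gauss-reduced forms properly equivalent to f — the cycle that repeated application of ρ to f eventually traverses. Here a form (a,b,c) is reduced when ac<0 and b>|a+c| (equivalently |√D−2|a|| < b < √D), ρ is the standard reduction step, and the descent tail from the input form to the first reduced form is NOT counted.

D = 2012, ⌊√D⌋ = 44
descent: ρ → (-19,32,13)  [lands on river]
river: ρ → (13,20,-31)
river: ρ → (-31,42,2)
river: ρ → (2,42,-31)
river: ρ → (-31,20,13)
river: ρ → (13,32,-19)
river: ρ → (-19,44,1)
river: ρ → (1,44,-19)
ρ-cycle length = 8 (tail of 1 descent step not counted)

8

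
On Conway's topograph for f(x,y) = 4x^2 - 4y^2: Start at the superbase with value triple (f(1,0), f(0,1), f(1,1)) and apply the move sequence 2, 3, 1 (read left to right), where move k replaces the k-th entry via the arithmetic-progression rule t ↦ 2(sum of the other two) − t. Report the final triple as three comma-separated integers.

start (4,-4,0) = (f(1,0),f(0,1),f(1,1))
replace slot 2: 2·(4+0) − (-4) = 12 → (4,12,0)
replace slot 3: 2·(4+12) − 0 = 32 → (4,12,32)
replace slot 1: 2·(12+32) − 4 = 84 → (84,12,32)

84,12,32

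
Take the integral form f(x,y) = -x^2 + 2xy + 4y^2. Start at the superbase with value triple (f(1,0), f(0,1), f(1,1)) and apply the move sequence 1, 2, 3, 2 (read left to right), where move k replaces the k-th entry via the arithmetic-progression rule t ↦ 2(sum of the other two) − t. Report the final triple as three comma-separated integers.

start (-1,4,5) = (f(1,0),f(0,1),f(1,1))
replace slot 1: 2·(4+5) − (-1) = 19 → (19,4,5)
replace slot 2: 2·(19+5) − 4 = 44 → (19,44,5)
replace slot 3: 2·(19+44) − 5 = 121 → (19,44,121)
replace slot 2: 2·(19+121) − 44 = 236 → (19,236,121)

19,236,121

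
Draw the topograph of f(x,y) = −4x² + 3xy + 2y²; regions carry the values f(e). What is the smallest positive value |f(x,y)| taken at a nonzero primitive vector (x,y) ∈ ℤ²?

river: ρ → (2,5,-2)
river: ρ → (-2,3,4)
river: ρ → (4,5,-1)
river: ρ → (-1,5,4)
river: ρ → (4,3,-2)
river: ρ → (-2,5,2)
river: ρ → (2,3,-4)
river: ρ → (-4,5,1)
river: ρ → (1,5,-4)
river: ρ → (-4,3,2)
closes: descent 0, river 10
min |a| on river = 1

1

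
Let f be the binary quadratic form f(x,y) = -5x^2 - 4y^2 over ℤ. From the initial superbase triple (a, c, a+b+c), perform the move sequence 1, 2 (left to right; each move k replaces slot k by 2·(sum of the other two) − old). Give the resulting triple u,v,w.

start (-5,-4,-9) = (f(1,0),f(0,1),f(1,1))
replace slot 1: 2·((-4)+(-9)) − (-5) = -21 → (-21,-4,-9)
replace slot 2: 2·((-21)+(-9)) − (-4) = -56 → (-21,-56,-9)

-21,-56,-9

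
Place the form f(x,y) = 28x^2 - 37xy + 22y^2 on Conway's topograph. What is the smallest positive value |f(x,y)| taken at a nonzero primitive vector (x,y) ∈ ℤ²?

translate: b→19 (≡-37 mod 56), so (28,-37,22)→(28,19,13)
flip: (28,19,13)→(13,-19,28)
translate: b→7 (≡-19 mod 26), so (13,-19,28)→(13,7,22)
reduced (well bottom): (13,7,22) with a≤c, −a<b≤a
well minimum = a = 13

13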